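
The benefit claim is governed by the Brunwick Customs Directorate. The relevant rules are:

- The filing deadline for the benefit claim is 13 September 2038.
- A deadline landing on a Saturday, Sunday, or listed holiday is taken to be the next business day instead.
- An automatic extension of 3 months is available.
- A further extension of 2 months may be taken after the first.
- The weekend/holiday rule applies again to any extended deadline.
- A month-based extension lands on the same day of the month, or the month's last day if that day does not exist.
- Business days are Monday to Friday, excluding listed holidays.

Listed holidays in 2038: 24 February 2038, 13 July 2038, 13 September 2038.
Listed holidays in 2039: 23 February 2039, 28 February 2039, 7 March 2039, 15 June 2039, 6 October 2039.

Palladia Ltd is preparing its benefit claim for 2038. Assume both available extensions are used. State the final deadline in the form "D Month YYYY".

The statutory due date is 13 September 2038.
13 September 2038 is a listed holiday; the next business day is 14 September 2038 (Tuesday).
Applying the 3 months extension: 3 months after 14 September 2038 is 14 December 2038.
14 December 2038 is a Tuesday and not a listed holiday, so it stands.
The 2 months extension carries 14 December 2038 to 14 February 2039.
14 February 2039 (Monday) is already a business day.
So the filing is due 14 February 2039.

14 February 2039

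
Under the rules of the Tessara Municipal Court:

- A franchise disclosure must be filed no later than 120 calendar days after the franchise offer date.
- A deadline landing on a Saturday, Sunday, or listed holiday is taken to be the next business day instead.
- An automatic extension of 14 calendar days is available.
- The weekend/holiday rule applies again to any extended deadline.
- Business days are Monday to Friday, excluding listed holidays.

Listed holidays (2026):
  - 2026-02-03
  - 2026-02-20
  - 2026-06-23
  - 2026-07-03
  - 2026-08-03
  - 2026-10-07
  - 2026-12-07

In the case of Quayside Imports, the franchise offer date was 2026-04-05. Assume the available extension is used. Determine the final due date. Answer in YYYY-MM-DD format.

2026-08-18

Adding 120 calendar days to 2026-04-05 gives 2026-08-03.
Because 2026-08-03 is a listed holiday, the deadline becomes 2026-08-04 (Tuesday).
The 14-calendar-day extension moves the deadline from 2026-08-04 to 2026-08-18.
Since 2026-08-18 is a Tuesday and not a holiday, the date is unchanged.
Final deadline: 2026-08-18.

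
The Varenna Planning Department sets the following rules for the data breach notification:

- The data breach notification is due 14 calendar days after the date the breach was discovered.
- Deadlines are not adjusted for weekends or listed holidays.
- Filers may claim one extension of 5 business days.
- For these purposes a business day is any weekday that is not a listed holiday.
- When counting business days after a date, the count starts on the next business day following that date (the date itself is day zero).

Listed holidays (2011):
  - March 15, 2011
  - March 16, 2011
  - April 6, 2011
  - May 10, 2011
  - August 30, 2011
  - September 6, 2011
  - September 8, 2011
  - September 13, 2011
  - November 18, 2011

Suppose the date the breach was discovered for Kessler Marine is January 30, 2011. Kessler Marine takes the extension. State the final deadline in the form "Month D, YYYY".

February 18, 2011

Adding 14 calendar days to January 30, 2011 gives February 13, 2011.
February 13, 2011 falls on a Sunday. The rules make no weekend/holiday allowance, so it remains February 13, 2011.
Applying the 5-business-day extension: 5 business days after February 13, 2011 is February 18, 2011.
No adjustment is made for weekends or holidays, so February 18, 2011 stands.
Final deadline: February 18, 2011.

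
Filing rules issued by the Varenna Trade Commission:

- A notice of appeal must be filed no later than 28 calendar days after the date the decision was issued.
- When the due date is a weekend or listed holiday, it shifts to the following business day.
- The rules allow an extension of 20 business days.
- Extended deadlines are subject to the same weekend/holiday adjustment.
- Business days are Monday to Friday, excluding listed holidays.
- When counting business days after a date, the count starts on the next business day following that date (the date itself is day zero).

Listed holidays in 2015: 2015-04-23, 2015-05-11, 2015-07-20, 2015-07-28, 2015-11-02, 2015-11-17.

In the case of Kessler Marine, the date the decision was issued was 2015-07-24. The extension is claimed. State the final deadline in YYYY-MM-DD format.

2015-09-18

From 2015-07-24, 28 calendar days later is 2015-08-21.
2015-08-21 (Friday) is already a business day.
Applying the 20-business-day extension: 20 business days after 2015-08-21 is 2015-09-18.
2015-09-18 (Friday) is already a business day.
The final due date is 2015-09-18.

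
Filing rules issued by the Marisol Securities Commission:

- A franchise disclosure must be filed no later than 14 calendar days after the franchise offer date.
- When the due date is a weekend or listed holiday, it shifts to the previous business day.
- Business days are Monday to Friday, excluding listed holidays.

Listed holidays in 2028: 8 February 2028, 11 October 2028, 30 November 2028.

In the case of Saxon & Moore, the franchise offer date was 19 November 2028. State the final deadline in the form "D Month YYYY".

1 December 2028

Adding 14 calendar days to 19 November 2028 gives 3 December 2028.
3 December 2028 falls on a Sunday. Rolling to the preceding business day gives 1 December 2028, a Friday.
The final due date is 1 December 2028.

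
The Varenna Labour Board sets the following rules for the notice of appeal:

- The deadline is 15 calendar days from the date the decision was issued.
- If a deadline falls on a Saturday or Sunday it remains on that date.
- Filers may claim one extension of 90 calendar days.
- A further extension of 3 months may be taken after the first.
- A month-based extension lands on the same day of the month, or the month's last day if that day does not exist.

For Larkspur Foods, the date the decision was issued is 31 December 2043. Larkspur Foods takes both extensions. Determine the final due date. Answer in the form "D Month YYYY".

Adding 15 calendar days to 31 December 2043 gives 15 January 2044.
15 January 2044 falls on a Friday. The rules make no weekend/holiday allowance, so it remains 15 January 2044.
With the 90-day extension, 15 January 2044 becomes 14 April 2044.
No adjustment is made for weekends or holidays, so 14 April 2044 stands.
Add 3 months to 14 April 2044: 14 July 2044.
No adjustment is made for weekends or holidays, so 14 July 2044 stands.
Deadline: 14 July 2044.

14 July 2044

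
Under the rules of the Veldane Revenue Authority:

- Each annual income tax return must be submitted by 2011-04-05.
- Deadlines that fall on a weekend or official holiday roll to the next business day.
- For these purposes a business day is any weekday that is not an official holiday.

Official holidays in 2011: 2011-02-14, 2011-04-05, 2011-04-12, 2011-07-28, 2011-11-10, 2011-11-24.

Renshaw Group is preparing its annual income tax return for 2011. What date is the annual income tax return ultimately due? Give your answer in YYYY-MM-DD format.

2011-04-06

The statutory due date is 2011-04-05.
2011-04-05 is a listed holiday, so it moves to the next business day, 2011-04-06 (Wednesday).
So the filing is due 2011-04-06.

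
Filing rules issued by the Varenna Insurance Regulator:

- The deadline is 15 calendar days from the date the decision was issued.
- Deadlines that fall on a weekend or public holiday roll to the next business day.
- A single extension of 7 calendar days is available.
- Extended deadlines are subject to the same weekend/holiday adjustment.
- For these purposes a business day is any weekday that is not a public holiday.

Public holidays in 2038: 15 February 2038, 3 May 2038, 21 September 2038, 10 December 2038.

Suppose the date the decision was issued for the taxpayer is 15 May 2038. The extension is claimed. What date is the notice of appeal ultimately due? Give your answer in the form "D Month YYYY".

7 June 2038

From 15 May 2038, 15 calendar days later is 30 May 2038.
30 May 2038 falls on a Sunday. Rolling to the next business day gives 31 May 2038, a Monday.
With the 7-day extension, 31 May 2038 becomes 7 June 2038.
Since 7 June 2038 is a Monday and not a holiday, the date is unchanged.
Deadline: 7 June 2038.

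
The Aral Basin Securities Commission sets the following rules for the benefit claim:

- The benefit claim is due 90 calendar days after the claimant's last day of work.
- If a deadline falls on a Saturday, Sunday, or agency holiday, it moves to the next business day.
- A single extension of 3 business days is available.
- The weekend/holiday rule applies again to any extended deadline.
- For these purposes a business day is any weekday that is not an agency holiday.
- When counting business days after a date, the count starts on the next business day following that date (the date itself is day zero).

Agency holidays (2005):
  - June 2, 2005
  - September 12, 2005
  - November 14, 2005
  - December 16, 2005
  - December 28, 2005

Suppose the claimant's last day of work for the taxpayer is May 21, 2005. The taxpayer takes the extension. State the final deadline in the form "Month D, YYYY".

90 calendar days after May 21, 2005 is August 19, 2005.
Since August 19, 2005 is a Friday and not a holiday, the date is unchanged.
Applying the 3-business-day extension: 3 business days after August 19, 2005 is August 24, 2005.
August 24, 2005 falls on a Wednesday, which is a business day, so no adjustment is needed.
So the filing is due August 24, 2005.

August 24, 2005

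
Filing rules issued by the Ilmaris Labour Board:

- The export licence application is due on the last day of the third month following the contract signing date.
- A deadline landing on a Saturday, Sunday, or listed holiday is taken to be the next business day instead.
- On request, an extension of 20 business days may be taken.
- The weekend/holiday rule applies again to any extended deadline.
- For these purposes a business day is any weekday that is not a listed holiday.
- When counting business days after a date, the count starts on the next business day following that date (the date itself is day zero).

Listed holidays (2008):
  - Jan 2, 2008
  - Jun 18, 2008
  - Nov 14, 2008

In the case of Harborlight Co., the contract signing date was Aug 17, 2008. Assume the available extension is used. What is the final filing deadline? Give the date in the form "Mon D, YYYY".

3 months after Aug 17, 2008 is November 2008; that month ends on Nov 30, 2008.
Nov 30, 2008 is a Sunday; the next business day is Dec 1, 2008 (Monday).
Counting 20 further business days from Dec 1, 2008 reaches Dec 29, 2008.
Dec 29, 2008 (Monday) is already a business day.
Deadline: Dec 29, 2008.

Dec 29, 2008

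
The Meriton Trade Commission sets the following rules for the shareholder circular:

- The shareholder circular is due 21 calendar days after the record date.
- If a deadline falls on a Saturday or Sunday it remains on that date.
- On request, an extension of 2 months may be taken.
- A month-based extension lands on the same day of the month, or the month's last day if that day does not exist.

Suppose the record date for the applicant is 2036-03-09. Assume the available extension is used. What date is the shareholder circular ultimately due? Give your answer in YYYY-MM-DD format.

21 calendar days after 2036-03-09 is 2036-03-30.
No adjustment is made for weekends or holidays, so 2036-03-30 stands.
Applying the 2 months extension: 2 months after 2036-03-30 is 2036-05-30.
No adjustment is made for weekends or holidays, so 2036-05-30 stands.
Final deadline: 2036-05-30.

2036-05-30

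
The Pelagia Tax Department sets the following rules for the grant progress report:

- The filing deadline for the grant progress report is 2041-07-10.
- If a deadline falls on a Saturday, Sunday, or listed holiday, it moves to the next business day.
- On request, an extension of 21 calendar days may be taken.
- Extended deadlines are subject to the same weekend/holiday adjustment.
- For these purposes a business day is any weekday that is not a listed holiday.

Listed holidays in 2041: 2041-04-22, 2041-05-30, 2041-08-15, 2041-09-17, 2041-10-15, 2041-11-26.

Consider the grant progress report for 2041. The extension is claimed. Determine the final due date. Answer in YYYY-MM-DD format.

2041-07-31

The stated deadline is 2041-07-10.
2041-07-10 is a Wednesday and not a listed holiday, so it stands.
Add the 21 calendar-day extension to 2041-07-10: 2041-07-31.
2041-07-31 (Wednesday) is already a business day.
So the filing is due 2041-07-31.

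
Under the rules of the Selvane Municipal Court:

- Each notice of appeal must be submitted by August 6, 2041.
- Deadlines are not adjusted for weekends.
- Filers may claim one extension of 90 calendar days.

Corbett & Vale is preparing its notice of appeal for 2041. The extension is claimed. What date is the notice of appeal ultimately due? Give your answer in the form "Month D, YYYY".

The stated deadline is August 6, 2041.
No adjustment is made for weekends or holidays, so August 6, 2041 stands.
Add the 90 calendar-day extension to August 6, 2041: November 4, 2041.
November 4, 2041 is a Monday; no weekend or holiday adjustment applies.
Deadline: November 4, 2041.

November 4, 2041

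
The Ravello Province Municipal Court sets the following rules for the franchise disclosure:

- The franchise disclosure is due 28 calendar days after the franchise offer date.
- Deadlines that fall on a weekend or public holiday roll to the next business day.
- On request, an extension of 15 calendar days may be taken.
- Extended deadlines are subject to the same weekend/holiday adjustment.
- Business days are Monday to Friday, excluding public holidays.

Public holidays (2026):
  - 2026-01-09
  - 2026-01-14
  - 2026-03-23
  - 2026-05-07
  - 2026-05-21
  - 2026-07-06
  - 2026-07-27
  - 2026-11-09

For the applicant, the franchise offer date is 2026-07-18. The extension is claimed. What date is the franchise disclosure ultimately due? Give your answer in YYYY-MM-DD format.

2026-09-01

Adding 28 calendar days to 2026-07-18 gives 2026-08-15.
Because 2026-08-15 is a Saturday, the deadline becomes 2026-08-17 (Monday).
Add the 15 calendar-day extension to 2026-08-17: 2026-09-01.
Since 2026-09-01 is a Tuesday and not a holiday, the date is unchanged.
So the filing is due 2026-09-01.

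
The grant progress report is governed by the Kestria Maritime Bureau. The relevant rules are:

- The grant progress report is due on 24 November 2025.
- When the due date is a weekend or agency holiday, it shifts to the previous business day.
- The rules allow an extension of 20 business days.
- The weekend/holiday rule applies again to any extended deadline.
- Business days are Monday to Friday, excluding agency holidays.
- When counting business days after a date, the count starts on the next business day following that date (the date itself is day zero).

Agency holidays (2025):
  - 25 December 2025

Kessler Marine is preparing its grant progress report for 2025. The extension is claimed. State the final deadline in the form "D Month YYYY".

The stated deadline is 24 November 2025.
24 November 2025 falls on a Monday, which is a business day, so no adjustment is needed.
Applying the 20-business-day extension: 20 business days after 24 November 2025 is 22 December 2025.
Since 22 December 2025 is a Monday and not a holiday, the date is unchanged.
Final deadline: 22 December 2025.

22 December 2025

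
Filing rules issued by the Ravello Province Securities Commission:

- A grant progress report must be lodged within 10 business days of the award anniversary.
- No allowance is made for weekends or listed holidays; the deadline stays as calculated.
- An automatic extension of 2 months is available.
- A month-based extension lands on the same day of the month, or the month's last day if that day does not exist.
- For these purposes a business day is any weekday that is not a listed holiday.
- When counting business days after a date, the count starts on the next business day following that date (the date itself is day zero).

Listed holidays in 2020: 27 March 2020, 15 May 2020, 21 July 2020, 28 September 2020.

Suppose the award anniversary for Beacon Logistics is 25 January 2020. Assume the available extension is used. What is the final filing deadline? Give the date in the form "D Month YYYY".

10 business days after 25 January 2020, excluding weekends and holidays, is 7 February 2020.
No adjustment is made for weekends or holidays, so 7 February 2020 stands.
Add 2 months to 7 February 2020: 7 April 2020.
No adjustment is made for weekends or holidays, so 7 April 2020 stands.
Final deadline: 7 April 2020.

7 April 2020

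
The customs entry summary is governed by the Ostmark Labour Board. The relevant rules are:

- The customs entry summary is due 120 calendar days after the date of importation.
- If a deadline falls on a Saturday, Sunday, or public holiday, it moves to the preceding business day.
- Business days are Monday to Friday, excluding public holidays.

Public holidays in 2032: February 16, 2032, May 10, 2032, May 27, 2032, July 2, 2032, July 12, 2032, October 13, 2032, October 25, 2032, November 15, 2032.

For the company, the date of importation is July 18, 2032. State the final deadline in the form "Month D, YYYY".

120 calendar days after July 18, 2032 is November 15, 2032.
November 15, 2032 falls on a listed holiday. Rolling to the preceding business day gives November 12, 2032, a Friday.
Final deadline: November 12, 2032.

November 12, 2032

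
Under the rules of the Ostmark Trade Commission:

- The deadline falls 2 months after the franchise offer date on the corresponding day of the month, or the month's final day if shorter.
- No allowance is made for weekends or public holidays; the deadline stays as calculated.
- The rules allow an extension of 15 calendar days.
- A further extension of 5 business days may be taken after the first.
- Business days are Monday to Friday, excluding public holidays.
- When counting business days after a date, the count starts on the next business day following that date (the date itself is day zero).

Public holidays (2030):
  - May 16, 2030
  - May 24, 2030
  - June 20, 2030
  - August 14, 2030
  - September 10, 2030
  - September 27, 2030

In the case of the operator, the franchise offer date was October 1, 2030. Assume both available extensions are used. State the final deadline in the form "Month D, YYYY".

December 23, 2030

2 months from October 1, 2030 is December 1, 2030.
No adjustment is made for weekends or holidays, so December 1, 2030 stands.
Applying the 15-calendar-day extension: December 1, 2030 + 15 days = December 16, 2030.
December 16, 2030 is a Monday; no weekend or holiday adjustment applies.
Applying the 5-business-day extension: 5 business days after December 16, 2030 is December 23, 2030.
No adjustment is made for weekends or holidays, so December 23, 2030 stands.
So the filing is due December 23, 2030.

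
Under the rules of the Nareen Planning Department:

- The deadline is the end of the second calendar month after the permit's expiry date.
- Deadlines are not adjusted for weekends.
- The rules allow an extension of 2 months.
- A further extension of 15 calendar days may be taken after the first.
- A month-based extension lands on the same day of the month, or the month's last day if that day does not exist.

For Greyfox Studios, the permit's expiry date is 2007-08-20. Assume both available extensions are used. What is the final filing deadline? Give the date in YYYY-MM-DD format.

2008-01-15

2 months after 2007-08-20 is October 2007; that month ends on 2007-10-31.
2007-10-31 falls on a Wednesday. The rules make no weekend/holiday allowance, so it remains 2007-10-31.
Add 2 months to 2007-10-31: 2007-12-31.
2007-12-31 is a Monday; no weekend or holiday adjustment applies.
The 15-calendar-day extension moves the deadline from 2007-12-31 to 2008-01-15.
No adjustment is made for weekends or holidays, so 2008-01-15 stands.
Deadline: 2008-01-15.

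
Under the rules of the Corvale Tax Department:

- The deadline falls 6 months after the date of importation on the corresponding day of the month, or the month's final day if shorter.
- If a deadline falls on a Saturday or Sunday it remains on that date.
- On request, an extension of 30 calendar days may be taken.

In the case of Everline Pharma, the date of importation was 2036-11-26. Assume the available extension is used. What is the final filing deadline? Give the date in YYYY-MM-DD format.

2037-06-25

Moving 6 months forward from 2036-11-26 on the corresponding day gives 2037-05-26.
No adjustment is made for weekends or holidays, so 2037-05-26 stands.
Add the 30 calendar-day extension to 2037-05-26: 2037-06-25.
No adjustment is made for weekends or holidays, so 2037-06-25 stands.
The final due date is 2037-06-25.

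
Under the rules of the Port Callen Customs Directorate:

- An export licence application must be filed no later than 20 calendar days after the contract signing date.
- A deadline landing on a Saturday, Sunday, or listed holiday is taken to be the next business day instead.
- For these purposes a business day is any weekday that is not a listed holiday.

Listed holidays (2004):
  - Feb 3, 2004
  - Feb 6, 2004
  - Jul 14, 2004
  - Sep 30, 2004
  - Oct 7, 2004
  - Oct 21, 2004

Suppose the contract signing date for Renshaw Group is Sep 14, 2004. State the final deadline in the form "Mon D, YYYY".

Trigger date Sep 14, 2004 + 20 calendar days = Oct 4, 2004.
Oct 4, 2004 falls on a Monday, which is a business day, so no adjustment is needed.
The final due date is Oct 4, 2004.

Oct 4, 2004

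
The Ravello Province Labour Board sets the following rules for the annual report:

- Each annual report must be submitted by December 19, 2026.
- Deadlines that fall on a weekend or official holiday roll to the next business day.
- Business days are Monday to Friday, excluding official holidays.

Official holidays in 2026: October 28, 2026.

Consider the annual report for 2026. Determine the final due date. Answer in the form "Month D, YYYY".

The statutory due date is December 19, 2026.
December 19, 2026 is a Saturday; the next business day is December 21, 2026 (Monday).
Final deadline: December 21, 2026.

December 21, 2026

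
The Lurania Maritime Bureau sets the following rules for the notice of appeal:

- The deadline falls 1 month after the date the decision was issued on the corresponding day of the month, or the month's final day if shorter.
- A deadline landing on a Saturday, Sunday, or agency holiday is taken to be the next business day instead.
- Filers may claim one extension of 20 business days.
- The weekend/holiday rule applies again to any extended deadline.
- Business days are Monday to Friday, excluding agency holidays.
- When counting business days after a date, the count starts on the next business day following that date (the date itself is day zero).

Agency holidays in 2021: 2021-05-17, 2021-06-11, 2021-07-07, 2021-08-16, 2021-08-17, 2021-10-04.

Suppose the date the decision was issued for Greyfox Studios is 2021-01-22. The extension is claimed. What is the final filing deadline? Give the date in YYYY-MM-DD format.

Moving 1 month forward from 2021-01-22 on the corresponding day gives 2021-02-22.
2021-02-22 is a Monday and not a listed holiday, so it stands.
Counting 20 further business days from 2021-02-22 reaches 2021-03-22.
2021-03-22 is a Monday and not a listed holiday, so it stands.
Final deadline: 2021-03-22.

2021-03-22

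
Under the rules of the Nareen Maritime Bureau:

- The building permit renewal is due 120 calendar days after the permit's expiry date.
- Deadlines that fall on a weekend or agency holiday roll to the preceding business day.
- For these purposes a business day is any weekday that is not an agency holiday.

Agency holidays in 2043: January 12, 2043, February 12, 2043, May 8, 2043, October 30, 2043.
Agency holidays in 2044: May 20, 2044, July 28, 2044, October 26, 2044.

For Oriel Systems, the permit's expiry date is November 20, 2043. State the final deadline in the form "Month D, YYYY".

March 18, 2044

Adding 120 calendar days to November 20, 2043 gives March 19, 2044.
March 19, 2044 is a Saturday, so it moves to the preceding business day, March 18, 2044 (Friday).
The final due date is March 18, 2044.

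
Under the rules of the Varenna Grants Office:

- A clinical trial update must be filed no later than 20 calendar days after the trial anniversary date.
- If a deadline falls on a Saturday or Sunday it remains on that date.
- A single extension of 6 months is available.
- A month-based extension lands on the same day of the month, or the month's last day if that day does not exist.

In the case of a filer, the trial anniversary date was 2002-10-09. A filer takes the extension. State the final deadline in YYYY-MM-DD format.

Trigger date 2002-10-09 + 20 calendar days = 2002-10-29.
2002-10-29 is a Tuesday; no weekend or holiday adjustment applies.
Applying the 6 months extension: 6 months after 2002-10-29 is 2003-04-29.
2003-04-29 is a Tuesday; no weekend or holiday adjustment applies.
Final deadline: 2003-04-29.

2003-04-29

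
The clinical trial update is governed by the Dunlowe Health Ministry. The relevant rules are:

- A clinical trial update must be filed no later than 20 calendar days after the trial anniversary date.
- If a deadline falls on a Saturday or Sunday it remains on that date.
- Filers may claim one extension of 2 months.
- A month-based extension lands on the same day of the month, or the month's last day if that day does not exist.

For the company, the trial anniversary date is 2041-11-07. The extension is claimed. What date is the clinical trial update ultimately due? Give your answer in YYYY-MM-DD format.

2042-01-27

Adding 20 calendar days to 2041-11-07 gives 2041-11-27.
2041-11-27 is a Wednesday; no weekend or holiday adjustment applies.
Add 2 months to 2041-11-27: 2042-01-27.
2042-01-27 falls on a Monday. The rules make no weekend/holiday allowance, so it remains 2042-01-27.
Final deadline: 2042-01-27.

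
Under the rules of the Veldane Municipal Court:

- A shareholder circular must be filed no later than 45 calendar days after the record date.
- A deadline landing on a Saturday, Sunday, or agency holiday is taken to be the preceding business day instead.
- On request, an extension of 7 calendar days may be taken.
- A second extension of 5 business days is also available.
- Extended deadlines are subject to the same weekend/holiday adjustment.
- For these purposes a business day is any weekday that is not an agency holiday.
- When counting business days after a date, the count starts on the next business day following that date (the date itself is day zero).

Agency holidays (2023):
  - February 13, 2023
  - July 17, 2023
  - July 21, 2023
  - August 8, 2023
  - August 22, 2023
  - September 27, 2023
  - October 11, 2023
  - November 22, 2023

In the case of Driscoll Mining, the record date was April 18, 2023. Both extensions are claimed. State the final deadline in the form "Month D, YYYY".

June 16, 2023

45 calendar days after April 18, 2023 is June 2, 2023.
June 2, 2023 (Friday) is already a business day.
With the 7-day extension, June 2, 2023 becomes June 9, 2023.
June 9, 2023 is a Friday and not a listed holiday, so it stands.
The 5-business-day extension runs from June 9, 2023 to June 16, 2023.
June 16, 2023 falls on a Friday, which is a business day, so no adjustment is needed.
Deadline: June 16, 2023.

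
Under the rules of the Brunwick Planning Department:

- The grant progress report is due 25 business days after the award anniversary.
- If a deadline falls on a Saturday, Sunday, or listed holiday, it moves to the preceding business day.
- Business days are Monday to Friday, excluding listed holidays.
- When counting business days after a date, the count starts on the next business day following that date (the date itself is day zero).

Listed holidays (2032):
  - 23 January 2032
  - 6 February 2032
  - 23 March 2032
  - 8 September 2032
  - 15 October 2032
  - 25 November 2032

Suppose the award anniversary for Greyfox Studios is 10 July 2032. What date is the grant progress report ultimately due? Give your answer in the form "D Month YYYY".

25 business days after 10 July 2032, excluding weekends and holidays, is 13 August 2032.
13 August 2032 (Friday) is already a business day.
Deadline: 13 August 2032.

13 August 2032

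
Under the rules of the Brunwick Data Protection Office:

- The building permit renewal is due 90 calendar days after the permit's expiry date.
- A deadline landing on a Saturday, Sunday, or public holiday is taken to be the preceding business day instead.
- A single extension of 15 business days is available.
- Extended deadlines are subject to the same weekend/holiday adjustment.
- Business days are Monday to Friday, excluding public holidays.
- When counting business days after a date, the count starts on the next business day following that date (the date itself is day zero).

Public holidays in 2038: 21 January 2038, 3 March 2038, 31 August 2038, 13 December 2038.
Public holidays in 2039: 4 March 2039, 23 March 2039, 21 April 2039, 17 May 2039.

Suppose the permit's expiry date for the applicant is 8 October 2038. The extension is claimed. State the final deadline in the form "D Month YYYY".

27 January 2039

90 calendar days after 8 October 2038 is 6 January 2039.
6 January 2039 falls on a Thursday, which is a business day, so no adjustment is needed.
Applying the 15-business-day extension: 15 business days after 6 January 2039 is 27 January 2039.
27 January 2039 falls on a Thursday, which is a business day, so no adjustment is needed.
Deadline: 27 January 2039.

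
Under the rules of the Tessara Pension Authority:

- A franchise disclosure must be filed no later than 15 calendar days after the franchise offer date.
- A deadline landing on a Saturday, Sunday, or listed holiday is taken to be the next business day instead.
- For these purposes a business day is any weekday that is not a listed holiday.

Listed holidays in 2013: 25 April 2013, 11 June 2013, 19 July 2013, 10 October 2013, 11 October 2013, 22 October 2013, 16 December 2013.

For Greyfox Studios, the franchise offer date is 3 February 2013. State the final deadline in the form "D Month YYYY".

18 February 2013

Trigger date 3 February 2013 + 15 calendar days = 18 February 2013.
18 February 2013 is a Monday and not a listed holiday, so it stands.
The final due date is 18 February 2013.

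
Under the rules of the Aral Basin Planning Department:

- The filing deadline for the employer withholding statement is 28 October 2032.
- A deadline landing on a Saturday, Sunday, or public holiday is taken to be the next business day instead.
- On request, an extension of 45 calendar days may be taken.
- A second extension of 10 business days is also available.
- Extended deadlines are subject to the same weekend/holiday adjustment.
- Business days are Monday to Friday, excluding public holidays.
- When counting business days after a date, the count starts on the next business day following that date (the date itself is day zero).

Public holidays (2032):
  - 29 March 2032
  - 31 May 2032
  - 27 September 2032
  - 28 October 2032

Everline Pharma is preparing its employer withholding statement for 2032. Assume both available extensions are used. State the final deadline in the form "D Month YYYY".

27 December 2032

The statutory due date is 28 October 2032.
Because 28 October 2032 is a listed holiday, the deadline becomes 29 October 2032 (Friday).
With the 45-day extension, 29 October 2032 becomes 13 December 2032.
13 December 2032 (Monday) is already a business day.
Applying the 10-business-day extension: 10 business days after 13 December 2032 is 27 December 2032.
27 December 2032 is a Monday and not a listed holiday, so it stands.
The final due date is 27 December 2032.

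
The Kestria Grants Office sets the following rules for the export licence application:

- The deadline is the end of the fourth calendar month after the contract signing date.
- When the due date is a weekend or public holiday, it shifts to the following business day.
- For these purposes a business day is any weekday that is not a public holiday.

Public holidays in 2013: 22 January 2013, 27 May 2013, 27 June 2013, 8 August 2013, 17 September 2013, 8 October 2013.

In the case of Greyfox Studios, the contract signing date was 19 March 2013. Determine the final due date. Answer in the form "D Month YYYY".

4 months after 19 March 2013 falls in July 2013; the last day of that month is 31 July 2013.
31 July 2013 is a Wednesday and not a listed holiday, so it stands.
The final due date is 31 July 2013.

31 July 2013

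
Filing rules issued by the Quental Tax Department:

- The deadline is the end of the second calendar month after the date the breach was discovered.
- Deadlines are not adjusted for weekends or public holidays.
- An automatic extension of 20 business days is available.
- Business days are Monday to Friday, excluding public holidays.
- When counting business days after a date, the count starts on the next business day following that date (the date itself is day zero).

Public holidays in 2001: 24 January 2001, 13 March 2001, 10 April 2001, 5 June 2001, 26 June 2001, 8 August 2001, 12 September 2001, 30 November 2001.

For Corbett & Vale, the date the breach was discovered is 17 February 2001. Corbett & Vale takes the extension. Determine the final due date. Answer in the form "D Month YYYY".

28 May 2001

2 months after 17 February 2001 falls in April 2001; the last day of that month is 30 April 2001.
30 April 2001 is a Monday; no weekend or holiday adjustment applies.
The 20-business-day extension runs from 30 April 2001 to 28 May 2001.
28 May 2001 is a Monday; no weekend or holiday adjustment applies.
Deadline: 28 May 2001.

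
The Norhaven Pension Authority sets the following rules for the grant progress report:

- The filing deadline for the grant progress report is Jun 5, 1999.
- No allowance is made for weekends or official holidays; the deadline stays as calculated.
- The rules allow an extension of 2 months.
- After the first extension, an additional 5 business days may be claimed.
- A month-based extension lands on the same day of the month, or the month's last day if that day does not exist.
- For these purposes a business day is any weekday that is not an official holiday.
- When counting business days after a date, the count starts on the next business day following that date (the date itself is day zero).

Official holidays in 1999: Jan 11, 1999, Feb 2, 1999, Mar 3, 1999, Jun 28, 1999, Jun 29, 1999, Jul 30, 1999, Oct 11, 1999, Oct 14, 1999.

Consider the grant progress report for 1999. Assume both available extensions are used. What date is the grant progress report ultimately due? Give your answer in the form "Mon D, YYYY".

The statutory due date is Jun 5, 1999.
Jun 5, 1999 falls on a Saturday. The rules make no weekend/holiday allowance, so it remains Jun 5, 1999.
Add 2 months to Jun 5, 1999: Aug 5, 1999.
Aug 5, 1999 falls on a Thursday. The rules make no weekend/holiday allowance, so it remains Aug 5, 1999.
Applying the 5-business-day extension: 5 business days after Aug 5, 1999 is Aug 12, 1999.
No adjustment is made for weekends or holidays, so Aug 12, 1999 stands.
Deadline: Aug 12, 1999.

Aug 12, 1999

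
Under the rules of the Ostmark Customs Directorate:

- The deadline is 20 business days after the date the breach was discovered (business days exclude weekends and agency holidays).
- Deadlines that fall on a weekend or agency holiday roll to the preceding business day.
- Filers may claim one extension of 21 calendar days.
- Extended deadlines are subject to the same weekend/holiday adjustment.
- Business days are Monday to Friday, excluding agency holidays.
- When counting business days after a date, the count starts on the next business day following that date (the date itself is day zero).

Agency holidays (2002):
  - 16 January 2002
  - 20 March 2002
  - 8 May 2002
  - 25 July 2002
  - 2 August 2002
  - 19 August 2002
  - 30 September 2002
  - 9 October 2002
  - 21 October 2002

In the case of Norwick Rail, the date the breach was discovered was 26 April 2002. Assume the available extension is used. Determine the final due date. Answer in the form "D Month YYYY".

17 June 2002

Starting the day after 26 April 2002 and counting 20 business days lands on 27 May 2002.
27 May 2002 is a Monday and not a listed holiday, so it stands.
The 21-calendar-day extension moves the deadline from 27 May 2002 to 17 June 2002.
Since 17 June 2002 is a Monday and not a holiday, the date is unchanged.
Final deadline: 17 June 2002.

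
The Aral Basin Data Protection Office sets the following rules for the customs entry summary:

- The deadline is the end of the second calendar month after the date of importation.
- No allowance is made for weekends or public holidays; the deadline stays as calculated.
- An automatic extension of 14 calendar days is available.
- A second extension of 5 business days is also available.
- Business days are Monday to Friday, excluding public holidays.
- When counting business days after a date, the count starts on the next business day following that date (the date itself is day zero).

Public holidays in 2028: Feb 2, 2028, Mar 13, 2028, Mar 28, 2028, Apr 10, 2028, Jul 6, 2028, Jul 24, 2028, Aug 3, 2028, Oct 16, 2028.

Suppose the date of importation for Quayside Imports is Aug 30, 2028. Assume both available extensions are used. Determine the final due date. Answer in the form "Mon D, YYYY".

The second month after Aug 30, 2028 is October 2028, whose last day is Oct 31, 2028.
Oct 31, 2028 is a Tuesday; no weekend or holiday adjustment applies.
Applying the 14-calendar-day extension: Oct 31, 2028 + 14 days = Nov 14, 2028.
No adjustment is made for weekends or holidays, so Nov 14, 2028 stands.
Counting 5 further business days from Nov 14, 2028 reaches Nov 21, 2028.
Nov 21, 2028 is a Tuesday; no weekend or holiday adjustment applies.
Final deadline: Nov 21, 2028.

Nov 21, 2028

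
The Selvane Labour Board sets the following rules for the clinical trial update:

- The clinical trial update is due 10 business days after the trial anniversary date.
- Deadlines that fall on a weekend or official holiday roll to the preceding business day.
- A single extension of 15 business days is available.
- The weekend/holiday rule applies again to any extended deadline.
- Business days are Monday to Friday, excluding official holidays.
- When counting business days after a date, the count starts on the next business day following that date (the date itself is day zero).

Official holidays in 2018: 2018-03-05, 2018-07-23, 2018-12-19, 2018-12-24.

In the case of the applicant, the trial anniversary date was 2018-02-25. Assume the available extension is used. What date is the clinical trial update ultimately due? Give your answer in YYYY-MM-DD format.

Starting the day after 2018-02-25 and counting 10 business days lands on 2018-03-12.
2018-03-12 (Monday) is already a business day.
Applying the 15-business-day extension: 15 business days after 2018-03-12 is 2018-04-02.
2018-04-02 falls on a Monday, which is a business day, so no adjustment is needed.
The final due date is 2018-04-02.

2018-04-02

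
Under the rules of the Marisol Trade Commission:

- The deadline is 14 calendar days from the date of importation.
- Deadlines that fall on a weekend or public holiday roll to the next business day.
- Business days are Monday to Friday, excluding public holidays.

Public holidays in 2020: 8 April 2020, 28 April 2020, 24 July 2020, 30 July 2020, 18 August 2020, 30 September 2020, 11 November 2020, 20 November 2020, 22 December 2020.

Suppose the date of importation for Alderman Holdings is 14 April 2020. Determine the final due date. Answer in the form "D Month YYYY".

Trigger date 14 April 2020 + 14 calendar days = 28 April 2020.
28 April 2020 is a listed holiday; the next business day is 29 April 2020 (Wednesday).
Final deadline: 29 April 2020.

29 April 2020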